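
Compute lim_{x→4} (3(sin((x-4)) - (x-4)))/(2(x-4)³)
Both numerator and denominator → 0 as x → 4; this is a 0/0 indeterminate form.
Expand each to leading order near x = 4: numerator ~ -(x - 4)^3/2, denominator ~ 2·(x - 4)^3.
The limit of the ratio is -1/4.

Final answer: -1/4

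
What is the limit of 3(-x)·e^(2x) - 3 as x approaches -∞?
The product is a 0·∞ indeterminate form at x → -∞.
Rewrite the product as 3(-x) / e^(-2x) (an ∞/∞ form) and apply L'Hôpital, or use the standard hierarchy e^(2|x|) ≫ |(-x)| as x → -∞.
The indeterminate product → 0, so the limit = -3.

Final answer: -3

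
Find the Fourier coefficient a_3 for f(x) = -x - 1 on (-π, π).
a_3 = (1/π) ∫_{-π}^{π} f(x)·cos(3x) dx.
Evaluate the integral (use parity and integration by parts as needed): a_3 = 0.

Final answer: 0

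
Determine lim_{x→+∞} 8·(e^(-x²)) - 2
Evaluate the dominant behaviour as x → +∞; each term tends to a finite value or vanishes.
Limit = -2.

Final answer: -2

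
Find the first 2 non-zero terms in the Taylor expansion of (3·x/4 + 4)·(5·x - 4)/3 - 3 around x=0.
17·x/3 - 25/3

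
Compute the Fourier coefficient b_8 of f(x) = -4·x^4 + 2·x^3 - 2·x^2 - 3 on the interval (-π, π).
b_8 = (1/π) ∫_{-π}^{π} f(x)·sin(8x) dx.
Evaluate the integral (use parity and integration by parts as needed): b_8 = 3/64 - π^2/2.

Final answer: 3/64 - π^2/2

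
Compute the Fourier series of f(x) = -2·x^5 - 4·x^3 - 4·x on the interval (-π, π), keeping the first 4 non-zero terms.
(-440 - 4·π^4 + 72·π^2)·sin(x) + (-6·π^2 + 13 + 2·π^4)·sin(2·x) + (-4·π^4/3 - 232/81 + 8·π^2/27)·sin(3·x) + (55/32 + 3·π^2/4 + π^4)·sin(4·x)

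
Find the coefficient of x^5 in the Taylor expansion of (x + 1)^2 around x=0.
Expand to order 5: (x + 1)^2 = x^2 + 2·x + 1 + O(x^6).
The coefficient of x^5 is 0.

Final answer: 0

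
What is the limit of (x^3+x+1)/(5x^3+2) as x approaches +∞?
This is an ∞/∞ indeterminate form as x → +∞.
Divide numerator and denominator by x^3 and let the lower-order terms vanish; the leading terms give 1/5.
Limit = 1/5.

Final answer: 1/5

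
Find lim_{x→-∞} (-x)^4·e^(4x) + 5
The product is a 0·∞ indeterminate form at x → -∞.
Rewrite the product as (-x)^4 / e^(-4x) (an ∞/∞ form) and apply L'Hôpital, or use the standard hierarchy e^(4|x|) ≫ |(-x)^4| as x → -∞.
The indeterminate product → 0, so the limit = 5.

Final answer: 5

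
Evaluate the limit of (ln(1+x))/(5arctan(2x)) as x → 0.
Both numerator and denominator → 0 as x → 0; this is a 0/0 indeterminate form.
Expand each to leading order near x = 0: numerator ~ x, denominator ~ 10·x.
The limit of the ratio is 1/10.

Final answer: 1/10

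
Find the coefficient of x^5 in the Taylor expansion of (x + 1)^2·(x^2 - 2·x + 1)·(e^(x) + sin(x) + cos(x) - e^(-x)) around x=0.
Expand to order 5: (x + 1)^2·(x^2 - 2·x + 1)·(e^(x) + sin(x) + cos(x) - e^(-x)) = 323·x^5/120 + 49·x^4/24 - 35·x^3/6 - 5·x^2/2 + 3·x + 1 + O(x^6).
The coefficient of x^5 is 323/120.

Final answer: 323/120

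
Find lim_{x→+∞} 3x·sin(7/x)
As x → +∞: let u = 7/x → 0⁺; then 3·x·sin(7/x) = 3·7·sin(u)/u → 3·7·1 = 21.
Limit = 21.

Final answer: 21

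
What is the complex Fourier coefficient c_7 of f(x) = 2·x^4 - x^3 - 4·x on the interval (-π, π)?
Compute the real Fourier coefficients first: a_7 = 96/2401 - 16·π^2/49, b_7 = -2·π^2/7 - 380/343.
Then c_7 = (a_7 − i·b_7)/2 = -8·π^2/49 + 48/2401 + 190·i/343 + i·π^2/7.

Final answer: -8·π^2/49 + 48/2401 + 190·i/343 + i·π^2/7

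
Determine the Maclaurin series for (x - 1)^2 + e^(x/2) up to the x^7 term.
x^7/645120 + x^6/46080 + x^5/3840 + x^4/384 + x^3/48 + 9·x^2/8 - 3·x/2 + 2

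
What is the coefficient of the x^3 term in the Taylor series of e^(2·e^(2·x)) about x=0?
Expand to order 3: e^(2·e^(2·x)) = 88·x^3·e^(2)/3 + 12·x^2·e^(2) + 4·x·e^(2) + e^(2) + O(x^4).
The coefficient of x^3 is 88·e^(2)/3.

Final answer: 88·e^(2)/3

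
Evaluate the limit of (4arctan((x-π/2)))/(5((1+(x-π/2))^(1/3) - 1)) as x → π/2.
Both numerator and denominator → 0 as x → π/2; this is a 0/0 indeterminate form.
Expand each to leading order near x = π/2: numerator ~ 4·(x - π/2), denominator ~ 5·(x - π/2)/3.
The limit of the ratio is 12/5.

Final answer: 12/5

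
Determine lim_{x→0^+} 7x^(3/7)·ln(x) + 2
The product is a 0·∞ indeterminate form at x → 0⁺.
Rewrite the product as 7·ln(x) / x^(-3/7) and apply L'Hôpital, or use the standard hierarchy x^(-3/7) ≫ |ln x| as x → 0⁺.
The indeterminate product → 0, so the limit = 2.

Final answer: 2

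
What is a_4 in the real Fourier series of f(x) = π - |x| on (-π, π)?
a_4 = (1/π) ∫_{-π}^{π} f(x)·cos(4x) dx.
Evaluate the integral (use parity and integration by parts as needed): a_4 = 0.

Final answer: 0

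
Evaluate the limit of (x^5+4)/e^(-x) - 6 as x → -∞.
The quotient is an ∞/∞ indeterminate form as x → -∞.
Compare growth rates of the dominant terms (exponentials ≫ polynomials ≫ logarithms), or apply L'Hôpital's rule; the quotient → 0.
Adding the constant: 0 - 6 = -6. Limit = -6.

Final answer: -6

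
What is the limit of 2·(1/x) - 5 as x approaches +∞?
Evaluate the dominant behaviour as x → +∞; each term tends to a finite value or vanishes.
Limit = -5.

Final answer: -5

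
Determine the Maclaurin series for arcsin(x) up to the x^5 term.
3·x^5/40 + x^3/6 + x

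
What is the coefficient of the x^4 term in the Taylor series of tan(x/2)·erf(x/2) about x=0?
Expand to order 4: tan(x/2)·erf(x/2) = x^2/(2·√(π)) + O(x^5).
The coefficient of x^4 is 0.

Final answer: 0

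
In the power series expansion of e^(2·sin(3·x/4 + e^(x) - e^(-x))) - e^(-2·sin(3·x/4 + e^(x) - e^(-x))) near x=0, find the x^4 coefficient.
0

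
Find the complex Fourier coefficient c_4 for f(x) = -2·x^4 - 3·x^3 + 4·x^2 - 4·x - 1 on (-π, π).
Compute the real Fourier coefficients first: a_4 = 11/8 - π^2, b_4 = 23/16 + 3·π^2/2.
Then c_4 = (a_4 − i·b_4)/2 = -π^2/2 + 11/16 - 3·i·π^2/4 - 23·i/32.

Final answer: -π^2/2 + 11/16 - 3·i·π^2/4 - 23·i/32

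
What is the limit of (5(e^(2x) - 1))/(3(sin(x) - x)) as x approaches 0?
Both numerator and denominator → 0 as x → 0; this is a 0/0 indeterminate form.
Expand each to leading order near x = 0: numerator ~ 10·x, denominator ~ -x^3/2.
The limit of the ratio is -∞.

Final answer: -∞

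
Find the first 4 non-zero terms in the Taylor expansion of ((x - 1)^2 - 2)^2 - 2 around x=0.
-4·x^3 + 2·x^2 + 4·x - 1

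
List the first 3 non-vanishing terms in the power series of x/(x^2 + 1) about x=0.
x^5 - x^3 + x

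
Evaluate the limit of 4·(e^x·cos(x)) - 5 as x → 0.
Direct substitution at x = 0 gives -1.

Final answer: -1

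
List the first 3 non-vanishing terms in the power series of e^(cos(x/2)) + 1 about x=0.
e·x^4/96 - e·x^2/8 + 1 + e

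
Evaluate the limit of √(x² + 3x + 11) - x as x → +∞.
This is an ∞ − ∞ indeterminate form.
Multiply and divide by the conjugate √(x²+3x + 11) + x; the x² terms cancel, leaving (3x + 11)/(√(x²+3x + 11)+x) → 3/2.
Limit = 3/2.

Final answer: 3/2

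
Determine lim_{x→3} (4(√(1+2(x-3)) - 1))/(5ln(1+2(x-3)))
Both numerator and denominator → 0 as x → 3; this is a 0/0 indeterminate form.
Expand each to leading order near x = 3: numerator ~ 4·(x - 3), denominator ~ 10·(x - 3).
The limit of the ratio is 2/5.

Final answer: 2/5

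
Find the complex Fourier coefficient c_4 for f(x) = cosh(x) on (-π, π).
Compute the real Fourier coefficients first: a_4 = 2·sinh(π)/(17·π), b_4 = 0.
Then c_4 = (a_4 − i·b_4)/2 = sinh(π)/(17·π).

Final answer: sinh(π)/(17·π)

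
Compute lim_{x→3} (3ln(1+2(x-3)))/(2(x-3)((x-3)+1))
Both numerator and denominator → 0 as x → 3; this is a 0/0 indeterminate form.
Expand each to leading order near x = 3: numerator ~ 6·(x - 3), denominator ~ 2·(x - 3).
The limit of the ratio is 3.

Final answer: 3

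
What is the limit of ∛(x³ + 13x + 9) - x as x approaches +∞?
This is an ∞ − ∞ indeterminate form.
Multiply by (A² + AB + B²)/(A² + AB + B²) where A = ∛(x³+13x + 9), B = x to use A³ − B³ = (A−B)(A²+AB+B²); the x³ terms cancel, leaving (13x + 9)/(A²+AB+B²) with denominator ~ 3x², so the limit is 0.
Limit = 0.

Final answer: 0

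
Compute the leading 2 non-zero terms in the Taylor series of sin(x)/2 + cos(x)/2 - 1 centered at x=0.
x/2 - 1/2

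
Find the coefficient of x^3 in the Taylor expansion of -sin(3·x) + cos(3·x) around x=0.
Expand to order 3: -sin(3·x) + cos(3·x) = 9·x^3/2 - 9·x^2/2 - 3·x + 1 + O(x^4).
The coefficient of x^3 is 9/2.

Final answer: 9/2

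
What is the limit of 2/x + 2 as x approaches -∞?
Evaluate the dominant behaviour as x → -∞; each term tends to a finite value or vanishes.
Limit = 2.

Final answer: 2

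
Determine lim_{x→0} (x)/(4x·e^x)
Both numerator and denominator → 0 as x → 0; this is a 0/0 indeterminate form.
Expand each to leading order near x = 0: numerator ~ x, denominator ~ 4·x.
The limit of the ratio is 1/4.

Final answer: 1/4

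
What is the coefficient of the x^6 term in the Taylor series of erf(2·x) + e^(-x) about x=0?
Expand to order 6: erf(2·x) + e^(-x) = x^6/720 + x^5·(-1/120 + 32/(5·√(π))) + x^4/24 + x^3·(-16/(3·√(π)) - 1/6) + x^2/2 + x·(-1 + 4/√(π)) + 1 + O(x^7).
The coefficient of x^6 is 1/720.

Final answer: 1/720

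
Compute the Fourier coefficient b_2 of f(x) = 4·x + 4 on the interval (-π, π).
b_2 = (1/π) ∫_{-π}^{π} f(x)·sin(2x) dx.
Evaluate the integral (use parity and integration by parts as needed): b_2 = -4.

Final answer: -4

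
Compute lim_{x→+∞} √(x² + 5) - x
This is an ∞ − ∞ indeterminate form.
Multiply and divide by the conjugate √(x²+5) + x; the x² terms cancel, leaving 5/(√(x²+5)+x) → 0.
Limit = 0.

Final answer: 0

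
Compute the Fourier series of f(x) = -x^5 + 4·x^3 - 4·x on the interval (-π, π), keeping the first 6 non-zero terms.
(-296 - 2·π^4 + 48·π^2)·sin(x) + (-9·π^2 + 35/2 + π^4)·sin(2·x) + (-2·π^4/3 - 440/81 + 112·π^2/27)·sin(3·x) + (-21·π^2/8 + 191/64 + π^4/2)·sin(4·x) + (-2·π^4/5 - 1288/625 + 48·π^2/25)·sin(5·x) + (-41·π^2/27 + 257/162 + π^4/3)·sin(6·x)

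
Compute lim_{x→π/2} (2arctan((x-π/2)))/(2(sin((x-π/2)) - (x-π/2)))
Both numerator and denominator → 0 as x → π/2; this is a 0/0 indeterminate form.
Expand each to leading order near x = π/2: numerator ~ 2·(x - π/2), denominator ~ -(x - π/2)^3/3.
The limit of the ratio is -∞.

Final answer: -∞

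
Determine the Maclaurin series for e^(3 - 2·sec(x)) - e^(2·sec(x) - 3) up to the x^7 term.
x^6·(-271·e^(-1)/360 + 29·e/360) + x^4·(-11·e^(-1)/12 + e/12) + x^2·(-e - e^(-1)) - e^(-1) + e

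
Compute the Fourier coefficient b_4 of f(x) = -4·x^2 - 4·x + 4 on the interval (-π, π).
b_4 = (1/π) ∫_{-π}^{π} f(x)·sin(4x) dx.
Evaluate the integral (use parity and integration by parts as needed): b_4 = 2.

Final answer: 2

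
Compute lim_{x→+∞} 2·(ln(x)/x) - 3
Evaluate the dominant behaviour as x → +∞; each term tends to a finite value or vanishes.
Limit = -3.

Final answer: -3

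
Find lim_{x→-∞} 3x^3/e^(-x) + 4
The quotient is an ∞/∞ indeterminate form as x → -∞.
Compare growth rates of the dominant terms (exponentials ≫ polynomials ≫ logarithms), or apply L'Hôpital's rule; the quotient → 0.
Adding the constant: 0 + 4 = 4. Limit = 4.

Final answer: 4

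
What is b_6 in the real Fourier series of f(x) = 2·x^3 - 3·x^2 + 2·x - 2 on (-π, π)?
b_6 = (1/π) ∫_{-π}^{π} f(x)·sin(6x) dx.
Evaluate the integral (use parity and integration by parts as needed): b_6 = -2·π^2/3 - 5/9.

Final answer: -2·π^2/3 - 5/9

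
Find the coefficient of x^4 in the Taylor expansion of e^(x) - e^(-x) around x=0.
Expand to order 4: e^(x) - e^(-x) = x^3/3 + 2·x + O(x^5).
The coefficient of x^4 is 0.

Final answer: 0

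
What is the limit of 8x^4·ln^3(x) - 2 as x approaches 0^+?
The product is a 0·∞ indeterminate form at x → 0⁺.
Rewrite the product as 8·ln^3(x) / x^(-4) and apply L'Hôpital, or use the standard hierarchy x^(-4) ≫ |ln x|^3 as x → 0⁺.
The indeterminate product → 0, so the limit = -2.

Final answer: -2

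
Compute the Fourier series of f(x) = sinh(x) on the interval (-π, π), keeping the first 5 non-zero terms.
sin(x)·sinh(π)/π - 4·sin(2·x)·sinh(π)/(5·π) + 3·sin(3·x)·sinh(π)/(5·π) - 8·sin(4·x)·sinh(π)/(17·π) + 5·sin(5·x)·sinh(π)/(13·π)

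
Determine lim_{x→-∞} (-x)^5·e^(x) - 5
The product is a 0·∞ indeterminate form at x → -∞.
Rewrite the product as (-x)^5 / e^(-x) (an ∞/∞ form) and apply L'Hôpital, or use the standard hierarchy e^(|x|) ≫ |(-x)^5| as x → -∞.
The indeterminate product → 0, so the limit = -5.

Final answer: -5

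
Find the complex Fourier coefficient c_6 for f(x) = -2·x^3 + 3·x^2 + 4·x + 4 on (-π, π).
Compute the real Fourier coefficients first: a_6 = 1/3, b_6 = -13/9 + 2·π^2/3.
Then c_6 = (a_6 − i·b_6)/2 = 1/6 - i·π^2/3 + 13·i/18.

Final answer: 1/6 - i·π^2/3 + 13·i/18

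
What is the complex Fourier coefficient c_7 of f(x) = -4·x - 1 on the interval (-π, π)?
Compute the real Fourier coefficients first: a_7 = 0, b_7 = -8/7.
Then c_7 = (a_7 − i·b_7)/2 = 4·i/7.

Final answer: 4·i/7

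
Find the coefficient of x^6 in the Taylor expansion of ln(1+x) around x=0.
Expand to order 6: ln(1+x) = -x^6/6 + x^5/5 - x^4/4 + x^3/3 - x^2/2 + x + O(x^7).
The coefficient of x^6 is -1/6.

Final answer: -1/6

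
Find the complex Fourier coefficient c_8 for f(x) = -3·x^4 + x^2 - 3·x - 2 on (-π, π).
Compute the real Fourier coefficients first: a_8 = 25/256 - 3·π^2/8, b_8 = 3/4.
Then c_8 = (a_8 − i·b_8)/2 = -3·π^2/16 + 25/512 - 3·i/8.

Final answer: -3·π^2/16 + 25/512 - 3·i/8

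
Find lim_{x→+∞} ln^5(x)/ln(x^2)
This is an ∞/∞ indeterminate form as x → +∞.
Write ln(x^2) = 2·ln(x), reducing the quotient to ln^4(x)/2 → ∞.
Limit = ∞.

Final answer: ∞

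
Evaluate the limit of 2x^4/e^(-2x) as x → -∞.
This is an ∞/∞ indeterminate form as x → -∞.
Compare growth rates of the dominant terms (exponentials ≫ polynomials ≫ logarithms), or apply L'Hôpital's rule; the quotient → 0.
Limit = 0.

Final answer: 0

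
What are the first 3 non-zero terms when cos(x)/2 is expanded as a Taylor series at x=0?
x^4/48 - x^2/4 + 1/2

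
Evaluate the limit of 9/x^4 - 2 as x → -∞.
Evaluate the dominant behaviour as x → -∞; each term tends to a finite value or vanishes.
Limit = -2.

Final answer: -2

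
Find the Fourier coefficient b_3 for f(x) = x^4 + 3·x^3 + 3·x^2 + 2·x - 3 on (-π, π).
b_3 = (1/π) ∫_{-π}^{π} f(x)·sin(3x) dx.
Evaluate the integral (use parity and integration by parts as needed): b_3 = 2·π^2.

Final answer: 2·π^2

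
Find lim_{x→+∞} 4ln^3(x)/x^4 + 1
The quotient is an ∞/∞ indeterminate form as x → +∞.
The polynomial denominator x^4 dominates the logarithmic numerator (any positive power of x ≫ ln^3(x) as x → ∞), so the quotient → 0.
Adding the constant: 0 + 1 = 1. Limit = 1.

Final answer: 1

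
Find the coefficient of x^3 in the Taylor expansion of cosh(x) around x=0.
Expand to order 3: cosh(x) = x^2/2 + 1 + O(x^4).
The coefficient of x^3 is 0.

Final answer: 0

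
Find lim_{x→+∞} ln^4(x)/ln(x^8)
This is an ∞/∞ indeterminate form as x → +∞.
Write ln(x^8) = 8·ln(x), reducing the quotient to ln^3(x)/8 → ∞.
Limit = ∞.

Final answer: ∞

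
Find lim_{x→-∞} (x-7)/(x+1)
Evaluate the dominant behaviour as x → -∞; each term tends to a finite value or vanishes.
Limit = 1.

Final answer: 1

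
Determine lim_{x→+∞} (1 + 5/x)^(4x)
As x → +∞: write (1 + 5/x)^(4x) = ((1 + 5/x)^x)^4 → (e^5)^4 = e^20.
Limit = e^(20).

Final answer: e^(20)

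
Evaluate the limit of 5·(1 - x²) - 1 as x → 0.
Direct substitution at x = 0 gives 4.

Final answer: 4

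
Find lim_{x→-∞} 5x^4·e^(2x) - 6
The product is a 0·∞ indeterminate form at x → -∞.
Rewrite the product as 5x^4 / e^(-2x) (an ∞/∞ form) and apply L'Hôpital, or use the standard hierarchy e^(2|x|) ≫ |x^4| as x → -∞.
The indeterminate product → 0, so the limit = -6.

Final answer: -6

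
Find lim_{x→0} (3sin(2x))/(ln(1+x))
Both numerator and denominator → 0 as x → 0; this is a 0/0 indeterminate form.
Expand each to leading order near x = 0: numerator ~ 6·x, denominator ~ x.
The limit of the ratio is 6.

Final answer: 6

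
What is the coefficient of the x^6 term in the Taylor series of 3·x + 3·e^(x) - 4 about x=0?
Expand to order 6: 3·x + 3·e^(x) - 4 = x^6/240 + x^5/40 + x^4/8 + x^3/2 + 3·x^2/2 + 6·x - 1 + O(x^7).
The coefficient of x^6 is 1/240.

Final answer: 1/240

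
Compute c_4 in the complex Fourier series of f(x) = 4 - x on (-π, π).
Compute the real Fourier coefficients first: a_4 = 0, b_4 = 1/2.
Then c_4 = (a_4 − i·b_4)/2 = -i/4.

Final answer: -i/4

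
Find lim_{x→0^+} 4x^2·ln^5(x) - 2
The product is a 0·∞ indeterminate form at x → 0⁺.
Rewrite the product as 4·ln^5(x) / x^(-2) and apply L'Hôpital, or use the standard hierarchy x^(-2) ≫ |ln x|^5 as x → 0⁺.
The indeterminate product → 0, so the limit = -2.

Final answer: -2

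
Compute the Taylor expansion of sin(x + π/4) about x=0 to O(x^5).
√(2)·x^4/48 - √(2)·x^3/12 - √(2)·x^2/4 + √(2)·x/2 + √(2)/2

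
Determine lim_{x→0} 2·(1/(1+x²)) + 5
Direct substitution at x = 0 gives 7.

Final answer: 7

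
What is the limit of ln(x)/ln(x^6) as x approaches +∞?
This is an ∞/∞ indeterminate form as x → +∞.
Write ln(x^6) = 6·ln(x), reducing the quotient to 1/6.
Limit = 1/6.

Final answer: 1/6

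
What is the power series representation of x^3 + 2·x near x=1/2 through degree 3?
9/8 + 11·(x - 1/2)/4 + 3·(x - 1/2)^2/2 + (x - 1/2)^3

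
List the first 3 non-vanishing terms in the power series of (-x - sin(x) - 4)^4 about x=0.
384·x^2 + 512·x + 256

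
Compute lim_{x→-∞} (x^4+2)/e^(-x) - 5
The quotient is an ∞/∞ indeterminate form as x → -∞.
Compare growth rates of the dominant terms (exponentials ≫ polynomials ≫ logarithms), or apply L'Hôpital's rule; the quotient → 0.
Adding the constant: 0 - 5 = -5. Limit = -5.

Final answer: -5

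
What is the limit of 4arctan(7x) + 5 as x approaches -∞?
Evaluate the dominant behaviour as x → -∞; each term tends to a finite value or vanishes.
Limit = 5 - 2·π.

Final answer: 5 - 2·π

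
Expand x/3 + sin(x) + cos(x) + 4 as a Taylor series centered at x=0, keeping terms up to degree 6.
-x^6/720 + x^5/120 + x^4/24 - x^3/6 - x^2/2 + 4·x/3 + 5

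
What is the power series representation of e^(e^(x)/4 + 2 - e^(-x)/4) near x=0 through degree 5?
19·x^5·e^(2)/1280 + 17·x^4·e^(2)/384 + 5·x^3·e^(2)/48 + x^2·e^(2)/8 + x·e^(2)/2 + e^(2)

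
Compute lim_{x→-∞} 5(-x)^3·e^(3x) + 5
The product is a 0·∞ indeterminate form at x → -∞.
Rewrite the product as 5(-x)^3 / e^(-3x) (an ∞/∞ form) and apply L'Hôpital, or use the standard hierarchy e^(3|x|) ≫ |(-x)^3| as x → -∞.
The indeterminate product → 0, so the limit = 5.

Final answer: 5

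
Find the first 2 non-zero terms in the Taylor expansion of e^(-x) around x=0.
1 - x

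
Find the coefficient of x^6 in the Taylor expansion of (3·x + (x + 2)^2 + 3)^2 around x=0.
Expand to order 6: (3·x + (x + 2)^2 + 3)^2 = x^4 + 14·x^3 + 63·x^2 + 98·x + 49 + O(x^7).
The coefficient of x^6 is 0.

Final answer: 0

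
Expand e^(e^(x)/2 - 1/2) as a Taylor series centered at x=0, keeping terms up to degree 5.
257·x^5/3840 + 49·x^4/384 + 11·x^3/48 + 3·x^2/8 + x/2 + 1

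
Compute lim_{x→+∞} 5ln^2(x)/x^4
This is an ∞/∞ indeterminate form as x → +∞.
The polynomial denominator x^4 dominates the logarithmic numerator (any positive power of x ≫ ln^2(x) as x → ∞), so the quotient → 0.
Limit = 0.

Final answer: 0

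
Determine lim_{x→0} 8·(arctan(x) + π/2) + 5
Direct substitution at x = 0 gives 5 + 4·π.

Final answer: 5 + 4·π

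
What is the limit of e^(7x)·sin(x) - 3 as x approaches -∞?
Evaluate the dominant behaviour as x → -∞; each term tends to a finite value or vanishes.
Limit = -3.

Final answer: -3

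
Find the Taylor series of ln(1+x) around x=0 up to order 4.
-x^4/4 + x^3/3 - x^2/2 + x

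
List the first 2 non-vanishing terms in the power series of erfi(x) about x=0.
2·x^3/(3·√(π)) + 2·x/√(π)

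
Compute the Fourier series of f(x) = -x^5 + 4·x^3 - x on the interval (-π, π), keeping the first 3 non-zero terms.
(-290 - 2·π^4 + 48·π^2)·sin(x) + (-9·π^2 + 29/2 + π^4)·sin(2·x) + (-2·π^4/3 - 278/81 + 112·π^2/27)·sin(3·x)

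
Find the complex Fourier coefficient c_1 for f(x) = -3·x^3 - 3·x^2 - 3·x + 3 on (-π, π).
Compute the real Fourier coefficients first: a_1 = 12, b_1 = 30 - 6·π^2.
Then c_1 = (a_1 − i·b_1)/2 = 6 - 15·i + 3·i·π^2.

Final answer: 6 - 15·i + 3·i·π^2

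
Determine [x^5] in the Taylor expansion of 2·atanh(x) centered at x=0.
Expand to order 5: 2·atanh(x) = 2·x^5/5 + 2·x^3/3 + 2·x + O(x^6).
The coefficient of x^5 is 2/5.

Final answer: 2/5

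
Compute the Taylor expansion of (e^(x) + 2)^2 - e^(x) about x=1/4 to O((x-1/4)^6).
e^(1/2) + 3·e^(1/4) + 4 + (2·e^(1/2) + 3·e^(1/4))·(x - 1/4) + (4·e^(5/4) + 24·e^(1/4) + 27·e + 68·e^(1/2) + 66·e^(3/4))·(x - 1/4)^2/(2·e^(3/4) + 16 + 12·e^(1/2) + 24·e^(1/4)) + (8·e^(5/4) + 24·e^(1/4) + 51·e + 100·e^(1/2) + 114·e^(3/4))·(x - 1/4)^3/(6·e^(3/4) + 48 + 36·e^(1/2) + 72·e^(1/4)) + (24·e^(1/4) + 16·e^(5/4) + 99·e + 164·e^(1/2) + 210·e^(3/4))·(x - 1/4)^4/(24·e^(3/4) + 192 + 144·e^(1/2) + 288·e^(1/4)) + (24·e^(1/4) + 32·e^(5/4) + 292·e^(1/2) + 195·e + 402·e^(3/4))·(x - 1/4)^5/(120·e^(3/4) + 960 + 720·e^(1/2) + 1440·e^(1/4))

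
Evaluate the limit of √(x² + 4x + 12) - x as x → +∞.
This is an ∞ − ∞ indeterminate form.
Multiply and divide by the conjugate √(x²+4x + 12) + x; the x² terms cancel, leaving (4x + 12)/(√(x²+4x + 12)+x) → 4/2 = 2.
Limit = 2.

Final answer: 2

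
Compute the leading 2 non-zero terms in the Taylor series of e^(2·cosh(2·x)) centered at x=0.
4·x^2·e^(2) + e^(2)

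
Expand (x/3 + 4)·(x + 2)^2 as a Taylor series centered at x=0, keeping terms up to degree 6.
x^3/3 + 16·x^2/3 + 52·x/3 + 16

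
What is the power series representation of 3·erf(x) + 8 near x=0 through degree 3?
-2·x^3/√(π) + 6·x/√(π) + 8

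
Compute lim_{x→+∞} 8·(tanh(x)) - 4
Evaluate the dominant behaviour as x → +∞; each term tends to a finite value or vanishes.
Limit = 4.

Final answer: 4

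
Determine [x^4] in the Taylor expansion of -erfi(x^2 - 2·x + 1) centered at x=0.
Expand to order 4: -erfi(x^2 - 2·x + 1) = -158·e·x^4/(3·√(π)) + 24·e·x^3/√(π) - 10·e·x^2/√(π) + 4·e·x/√(π) - erfi(1) + O(x^5).
The coefficient of x^4 is -158·e/(3·√(π)).

Final answer: -158·e/(3·√(π))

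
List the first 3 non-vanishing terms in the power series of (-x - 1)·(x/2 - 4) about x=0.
-x^2/2 + 7·x/2 + 4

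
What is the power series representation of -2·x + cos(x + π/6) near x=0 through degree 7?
x^7/10080 - √(3)·x^6/1440 - x^5/240 + √(3)·x^4/48 + x^3/12 - √(3)·x^2/4 - 5·x/2 + √(3)/2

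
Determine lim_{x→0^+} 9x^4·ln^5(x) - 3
The product is a 0·∞ indeterminate form at x → 0⁺.
Rewrite the product as 9·ln^5(x) / x^(-4) and apply L'Hôpital, or use the standard hierarchy x^(-4) ≫ |ln x|^5 as x → 0⁺.
The indeterminate product → 0, so the limit = -3.

Final answer: -3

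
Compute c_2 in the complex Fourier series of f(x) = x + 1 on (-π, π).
Compute the real Fourier coefficients first: a_2 = 0, b_2 = -1.
Then c_2 = (a_2 − i·b_2)/2 = i/2.

Final answer: i/2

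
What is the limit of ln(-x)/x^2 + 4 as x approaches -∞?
The quotient is an ∞/∞ indeterminate form as x → -∞.
Compare growth rates of the dominant terms (exponentials ≫ polynomials ≫ logarithms), or apply L'Hôpital's rule; the quotient → 0.
Adding the constant: 0 + 4 = 4. Limit = 4.

Final answer: 4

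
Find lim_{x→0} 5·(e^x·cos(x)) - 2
Direct substitution at x = 0 gives 3.

Final answer: 3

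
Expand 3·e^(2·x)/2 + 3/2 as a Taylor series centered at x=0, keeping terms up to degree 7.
4·x^7/105 + 2·x^6/15 + 2·x^5/5 + x^4 + 2·x^3 + 3·x^2 + 3·x + 3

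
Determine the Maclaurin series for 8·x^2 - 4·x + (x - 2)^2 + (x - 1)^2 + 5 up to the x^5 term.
10·x^2 - 10·x + 10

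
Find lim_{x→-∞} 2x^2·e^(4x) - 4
The product is a 0·∞ indeterminate form at x → -∞.
Rewrite the product as 2x^2 / e^(-4x) (an ∞/∞ form) and apply L'Hôpital, or use the standard hierarchy e^(4|x|) ≫ |x^2| as x → -∞.
The indeterminate product → 0, so the limit = -4.

Final answer: -4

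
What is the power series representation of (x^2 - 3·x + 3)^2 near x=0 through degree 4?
x^4 - 6·x^3 + 15·x^2 - 18·x + 9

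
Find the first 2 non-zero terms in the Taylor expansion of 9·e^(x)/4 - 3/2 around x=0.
9·x/4 + 3/4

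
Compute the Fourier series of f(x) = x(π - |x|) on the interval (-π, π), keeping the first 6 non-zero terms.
8·sin(x)/π + 8·sin(3·x)/(27·π) + 8·sin(5·x)/(125·π) + 8·sin(7·x)/(343·π) + 8·sin(9·x)/(729·π) + 8·sin(11·x)/(1331·π)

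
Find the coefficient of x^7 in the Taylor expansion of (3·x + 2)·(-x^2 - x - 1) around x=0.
Expand to order 7: (3·x + 2)·(-x^2 - x - 1) = -3·x^3 - 5·x^2 - 5·x - 2 + O(x^8).
The coefficient of x^7 is 0.

Final answer: 0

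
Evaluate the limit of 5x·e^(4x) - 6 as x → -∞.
The product is a 0·∞ indeterminate form at x → -∞.
Rewrite the product as 5x / e^(-4x) (an ∞/∞ form) and apply L'Hôpital, or use the standard hierarchy e^(4|x|) ≫ |x| as x → -∞.
The indeterminate product → 0, so the limit = -6.

Final answer: -6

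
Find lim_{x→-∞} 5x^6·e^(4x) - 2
The product is a 0·∞ indeterminate form at x → -∞.
Rewrite the product as 5x^6 / e^(-4x) (an ∞/∞ form) and apply L'Hôpital, or use the standard hierarchy e^(4|x|) ≫ |x^6| as x → -∞.
The indeterminate product → 0, so the limit = -2.

Final answer: -2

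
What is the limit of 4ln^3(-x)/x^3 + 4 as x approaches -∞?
The quotient is an ∞/∞ indeterminate form as x → -∞.
Compare growth rates of the dominant terms (exponentials ≫ polynomials ≫ logarithms), or apply L'Hôpital's rule; the quotient → 0.
Adding the constant: 0 + 4 = 4. Limit = 4.

Final answer: 4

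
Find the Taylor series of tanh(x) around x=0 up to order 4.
-x^3/3 + x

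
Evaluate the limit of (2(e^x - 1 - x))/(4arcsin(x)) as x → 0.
Both numerator and denominator → 0 as x → 0; this is a 0/0 indeterminate form.
Expand each to leading order near x = 0: numerator ~ x^2, denominator ~ 4·x.
The limit of the ratio is 0.

Final answer: 0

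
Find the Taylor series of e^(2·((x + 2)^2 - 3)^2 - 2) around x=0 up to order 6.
10481416·x^6/45 + 695072·x^5/15 + 24734·x^4/3 + 3824·x^3/3 + 164·x^2 + 16·x + 1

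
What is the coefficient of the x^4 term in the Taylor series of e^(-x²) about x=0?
Expand to order 4: e^(-x²) = x^4/2 - x^2 + 1 + O(x^5).
The coefficient of x^4 is 1/2.

Final answer: 1/2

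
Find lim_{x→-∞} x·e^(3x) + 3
The product is a 0·∞ indeterminate form at x → -∞.
Rewrite the product as x / e^(-3x) (an ∞/∞ form) and apply L'Hôpital, or use the standard hierarchy e^(3|x|) ≫ |x| as x → -∞.
The indeterminate product → 0, so the limit = 3.

Final answer: 3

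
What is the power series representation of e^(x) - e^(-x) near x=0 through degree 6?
x^5/60 + x^3/3 + 2·x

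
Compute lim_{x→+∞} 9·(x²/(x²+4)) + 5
Evaluate the dominant behaviour as x → +∞; each term tends to a finite value or vanishes.
Limit = 14.

Final answer: 14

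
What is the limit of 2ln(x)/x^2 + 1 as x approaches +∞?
The quotient is an ∞/∞ indeterminate form as x → +∞.
The polynomial denominator x^2 dominates the logarithmic numerator (any positive power of x ≫ ln(x) as x → ∞), so the quotient → 0.
Adding the constant: 0 + 1 = 1. Limit = 1.

Final answer: 1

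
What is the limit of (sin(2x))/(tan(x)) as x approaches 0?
Both numerator and denominator → 0 as x → 0; this is a 0/0 indeterminate form.
Expand each to leading order near x = 0: numerator ~ 2·x, denominator ~ x.
The limit of the ratio is 2.

Final answer: 2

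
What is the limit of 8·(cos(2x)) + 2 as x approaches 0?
Direct substitution at x = 0 gives 10.

Final answer: 10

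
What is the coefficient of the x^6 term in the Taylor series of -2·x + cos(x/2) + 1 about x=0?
Expand to order 6: -2·x + cos(x/2) + 1 = -x^6/46080 + x^4/384 - x^2/8 - 2·x + 2 + O(x^7).
The coefficient of x^6 is -1/46080.

Final answer: -1/46080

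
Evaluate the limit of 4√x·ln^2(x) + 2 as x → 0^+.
The product is a 0·∞ indeterminate form at x → 0⁺.
Rewrite the product as 4·ln^2(x) / x^(-1/2) and apply L'Hôpital, or use the standard hierarchy x^(-1/2) ≫ |ln x|^2 as x → 0⁺.
The indeterminate product → 0, so the limit = 2.

Final answer: 2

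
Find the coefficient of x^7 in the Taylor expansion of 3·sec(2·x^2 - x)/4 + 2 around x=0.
Expand to order 7: 3·sec(2·x^2 - x)/4 + 2 = -461·x^7/80 + 3661·x^6/960 - 5·x^5/4 + 53·x^4/32 - 3·x^3/2 + 3·x^2/8 + 11/4 + O(x^8).
The coefficient of x^7 is -461/80.

Final answer: -461/80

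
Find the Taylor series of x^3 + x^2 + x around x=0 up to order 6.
x^3 + x^2 + x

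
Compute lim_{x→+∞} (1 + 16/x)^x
As x → +∞: this is the defining limit (1 + 16/x)^x → e^16.
Limit = e^(16).

Final answer: e^(16)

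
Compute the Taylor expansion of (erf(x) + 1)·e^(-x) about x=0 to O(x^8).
x^7·(-1/5040 + 23/(840·√(π))) + x^6·(1/720 - 19/(180·√(π))) + x^5·(-1/(20·√(π)) - 1/120) + x^4·(1/24 + 1/(3·√(π))) + x^3·(-1/6 + 1/(3·√(π))) + x^2·(1/2 - 2/√(π)) + x·(-1 + 2/√(π)) + 1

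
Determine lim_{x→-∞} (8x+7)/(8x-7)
Evaluate the dominant behaviour as x → -∞; each term tends to a finite value or vanishes.
Limit = 1.

Final answer: 1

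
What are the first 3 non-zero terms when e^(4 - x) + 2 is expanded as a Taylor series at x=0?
x^2·e^(4)/2 - x·e^(4) + 2 + e^(4)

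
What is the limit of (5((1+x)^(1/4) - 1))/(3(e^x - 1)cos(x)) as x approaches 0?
Both numerator and denominator → 0 as x → 0; this is a 0/0 indeterminate form.
Expand each to leading order near x = 0: numerator ~ 5·x/4, denominator ~ 3·x.
The limit of the ratio is 5/12.

Final answer: 5/12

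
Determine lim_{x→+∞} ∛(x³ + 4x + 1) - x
This is an ∞ − ∞ indeterminate form.
Multiply by (A² + AB + B²)/(A² + AB + B²) where A = ∛(x³+4x + 1), B = x to use A³ − B³ = (A−B)(A²+AB+B²); the x³ terms cancel, leaving (4x + 1)/(A²+AB+B²) with denominator ~ 3x², so the limit is 0.
Limit = 0.

Final answer: 0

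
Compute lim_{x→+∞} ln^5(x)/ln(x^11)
This is an ∞/∞ indeterminate form as x → +∞.
Write ln(x^11) = 11·ln(x), reducing the quotient to ln^4(x)/11 → ∞.
Limit = ∞.

Final answer: ∞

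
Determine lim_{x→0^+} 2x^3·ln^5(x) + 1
The product is a 0·∞ indeterminate form at x → 0⁺.
Rewrite the product as 2·ln^5(x) / x^(-3) and apply L'Hôpital, or use the standard hierarchy x^(-3) ≫ |ln x|^5 as x → 0⁺.
The indeterminate product → 0, so the limit = 1.

Final answer: 1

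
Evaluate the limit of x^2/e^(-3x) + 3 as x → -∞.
The quotient is an ∞/∞ indeterminate form as x → -∞.
Compare growth rates of the dominant terms (exponentials ≫ polynomials ≫ logarithms), or apply L'Hôpital's rule; the quotient → 0.
Adding the constant: 0 + 3 = 3. Limit = 3.

Final answer: 3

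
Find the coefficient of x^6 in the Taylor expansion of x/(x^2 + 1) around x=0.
Expand to order 6: x/(x^2 + 1) = x^5 - x^3 + x + O(x^7).
The coefficient of x^6 is 0.

Final answer: 0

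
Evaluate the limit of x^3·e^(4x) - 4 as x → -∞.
The product is a 0·∞ indeterminate form at x → -∞.
Rewrite the product as x^3 / e^(-4x) (an ∞/∞ form) and apply L'Hôpital, or use the standard hierarchy e^(4|x|) ≫ |x^3| as x → -∞.
The indeterminate product → 0, so the limit = -4.

Final answer: -4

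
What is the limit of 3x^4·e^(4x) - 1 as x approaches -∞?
The product is a 0·∞ indeterminate form at x → -∞.
Rewrite the product as 3x^4 / e^(-4x) (an ∞/∞ form) and apply L'Hôpital, or use the standard hierarchy e^(4|x|) ≫ |x^4| as x → -∞.
The indeterminate product → 0, so the limit = -1.

Final answer: -1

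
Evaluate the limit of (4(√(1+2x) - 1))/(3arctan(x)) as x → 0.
Both numerator and denominator → 0 as x → 0; this is a 0/0 indeterminate form.
Expand each to leading order near x = 0: numerator ~ 4·x, denominator ~ 3·x.
The limit of the ratio is 4/3.

Final answer: 4/3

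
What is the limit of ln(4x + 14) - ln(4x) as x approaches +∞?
This is an ∞ − ∞ indeterminate form.
Combine the logarithms: ln(4x+14) − ln(4x) = ln((4x+14)/(4x)) = ln(1 + 14/(4x)) → ln(1) = 0.
Limit = 0.

Final answer: 0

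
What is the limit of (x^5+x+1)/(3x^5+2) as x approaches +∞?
This is an ∞/∞ indeterminate form as x → +∞.
Divide numerator and denominator by x^5 and let the lower-order terms vanish; the leading terms give 1/3.
Limit = 1/3.

Final answer: 1/3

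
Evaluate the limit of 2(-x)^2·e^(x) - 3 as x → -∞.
The product is a 0·∞ indeterminate form at x → -∞.
Rewrite the product as 2(-x)^2 / e^(-x) (an ∞/∞ form) and apply L'Hôpital, or use the standard hierarchy e^(|x|) ≫ |(-x)^2| as x → -∞.
The indeterminate product → 0, so the limit = -3.

Final answer: -3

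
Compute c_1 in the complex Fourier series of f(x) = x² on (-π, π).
Compute the real Fourier coefficients first: a_1 = -4, b_1 = 0.
Then c_1 = (a_1 − i·b_1)/2 = -2.

Final answer: -2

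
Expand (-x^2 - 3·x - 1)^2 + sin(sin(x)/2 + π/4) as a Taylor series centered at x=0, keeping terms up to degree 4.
x^4·(17·√(2)/768 + 1) + x^3·(6 - 5·√(2)/96) + x^2·(11 - √(2)/16) + x·(√(2)/4 + 6) + √(2)/2 + 1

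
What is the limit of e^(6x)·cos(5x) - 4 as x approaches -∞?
Evaluate the dominant behaviour as x → -∞; each term tends to a finite value or vanishes.
Limit = -4.

Final answer: -4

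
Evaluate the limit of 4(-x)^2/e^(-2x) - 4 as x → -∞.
The quotient is an ∞/∞ indeterminate form as x → -∞.
Compare growth rates of the dominant terms (exponentials ≫ polynomials ≫ logarithms), or apply L'Hôpital's rule; the quotient → 0.
Adding the constant: 0 - 4 = -4. Limit = -4.

Final answer: -4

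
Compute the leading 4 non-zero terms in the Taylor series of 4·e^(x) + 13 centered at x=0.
2·x^3/3 + 2·x^2 + 4·x + 17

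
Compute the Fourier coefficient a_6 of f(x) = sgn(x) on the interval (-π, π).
a_6 = (1/π) ∫_{-π}^{π} f(x)·cos(6x) dx.
Evaluate the integral (use parity and integration by parts as needed): a_6 = 0.

Final answer: 0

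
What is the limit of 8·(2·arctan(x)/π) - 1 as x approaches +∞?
Evaluate the dominant behaviour as x → +∞; each term tends to a finite value or vanishes.
Limit = 7.

Final answer: 7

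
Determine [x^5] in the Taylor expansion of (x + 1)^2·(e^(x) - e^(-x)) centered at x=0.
Expand to order 5: (x + 1)^2·(e^(x) - e^(-x)) = 7·x^5/20 + 2·x^4/3 + 7·x^3/3 + 4·x^2 + 2·x + O(x^6).
The coefficient of x^5 is 7/20.

Final answer: 7/20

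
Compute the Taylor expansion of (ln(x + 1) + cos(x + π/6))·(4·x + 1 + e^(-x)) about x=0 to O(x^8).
x^7·(-527/10080 - √(3)/280) + x^6·(5/144 - √(3)/1440) + x^5·(-11/240 + √(3)/10) + x^4·(5/12 - √(3)/16) + x^3·(-5·√(3)/6 - 5/12) + x^2·(1/2 - √(3)/4) + x·(1 + 3·√(3)/2) + √(3)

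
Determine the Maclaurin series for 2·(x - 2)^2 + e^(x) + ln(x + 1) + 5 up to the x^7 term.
103·x^7/720 - 119·x^6/720 + 5·x^5/24 - 5·x^4/24 + x^3/2 + 2·x^2 - 6·x + 14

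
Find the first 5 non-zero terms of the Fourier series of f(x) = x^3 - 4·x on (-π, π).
(-20 + 2·π^2)·sin(x) + (11/2 - π^2)·sin(2·x) + (-28/9 + 2·π^2/3)·sin(3·x) + (35/16 - π^2/2)·sin(4·x) + (-212/125 + 2·π^2/5)·sin(5·x)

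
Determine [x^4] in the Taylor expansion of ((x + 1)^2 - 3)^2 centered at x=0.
Expand to order 4: ((x + 1)^2 - 3)^2 = x^4 + 4·x^3 - 8·x + 4 + O(x^5).
The coefficient of x^4 is 1.

Final answer: 1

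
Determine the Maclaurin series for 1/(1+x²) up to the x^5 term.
x^4 - x^2 + 1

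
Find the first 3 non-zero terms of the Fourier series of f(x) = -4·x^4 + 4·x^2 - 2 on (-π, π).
(-208 + 32·π^2)·cos(x) + (16 - 8·π^2)·cos(2·x) - 4·π^4/5 - 2 + 4·π^2/3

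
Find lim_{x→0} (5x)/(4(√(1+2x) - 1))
Both numerator and denominator → 0 as x → 0; this is a 0/0 indeterminate form.
Expand each to leading order near x = 0: numerator ~ 5·x, denominator ~ 4·x.
The limit of the ratio is 5/4.

Final answer: 5/4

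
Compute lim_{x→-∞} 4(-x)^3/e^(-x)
This is an ∞/∞ indeterminate form as x → -∞.
Compare growth rates of the dominant terms (exponentials ≫ polynomials ≫ logarithms), or apply L'Hôpital's rule; the quotient → 0.
Limit = 0.

Final answer: 0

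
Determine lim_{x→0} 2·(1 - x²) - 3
Direct substitution at x = 0 gives -1.

Final answer: -1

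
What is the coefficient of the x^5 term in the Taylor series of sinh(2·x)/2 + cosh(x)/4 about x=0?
Expand to order 5: sinh(2·x)/2 + cosh(x)/4 = 2·x^5/15 + x^4/96 + 2·x^3/3 + x^2/8 + x + 1/4 + O(x^6).
The coefficient of x^5 is 2/15.

Final answer: 2/15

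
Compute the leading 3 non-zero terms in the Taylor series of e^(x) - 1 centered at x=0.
x^3/6 + x^2/2 + x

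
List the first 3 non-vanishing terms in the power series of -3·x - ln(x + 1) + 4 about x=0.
x^2/2 - 4·x + 4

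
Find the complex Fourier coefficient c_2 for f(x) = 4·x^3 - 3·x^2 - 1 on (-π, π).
Compute the real Fourier coefficients first: a_2 = -3, b_2 = 6 - 4·π^2.
Then c_2 = (a_2 − i·b_2)/2 = -3/2 - 3·i + 2·i·π^2.

Final answer: -3/2 - 3·i + 2·i·π^2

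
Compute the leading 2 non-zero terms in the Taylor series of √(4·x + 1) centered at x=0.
2·x + 1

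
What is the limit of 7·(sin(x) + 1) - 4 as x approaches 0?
Direct substitution at x = 0 gives 3.

Final answer: 3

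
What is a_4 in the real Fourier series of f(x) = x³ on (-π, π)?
a_4 = (1/π) ∫_{-π}^{π} f(x)·cos(4x) dx.
Evaluate the integral (use parity and integration by parts as needed): a_4 = 0.

Final answer: 0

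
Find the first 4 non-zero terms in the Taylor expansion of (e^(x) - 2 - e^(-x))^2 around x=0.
-4·x^3/3 + 4·x^2 - 8·x + 4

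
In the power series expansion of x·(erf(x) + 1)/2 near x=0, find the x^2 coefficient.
Expand to order 2: x·(erf(x) + 1)/2 = x^2/√(π) + x/2 + O(x^3).
The coefficient of x^2 is 1/√(π).

Final answer: 1/√(π)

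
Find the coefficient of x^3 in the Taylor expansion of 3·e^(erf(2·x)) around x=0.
Expand to order 3: 3·e^(erf(2·x)) = x^3·(-16/√(π) + 32/π^(3/2)) + 24·x^2/π + 12·x/√(π) + 3 + O(x^4).
The coefficient of x^3 is -16/√(π) + 32/π^(3/2).

Final answer: -16/√(π) + 32/π^(3/2)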